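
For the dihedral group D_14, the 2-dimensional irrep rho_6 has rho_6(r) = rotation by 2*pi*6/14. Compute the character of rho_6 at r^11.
chi_{rho_6}(r^11) = 2*cos(2*pi*6*11/14) = -2*cos(3*pi/7)

Explanation: rho_6(r^11) is rotation by angle 2*pi*6*11/14, whose trace is 2*cos(2*pi*6*11/14) = -2*cos(3*pi/7).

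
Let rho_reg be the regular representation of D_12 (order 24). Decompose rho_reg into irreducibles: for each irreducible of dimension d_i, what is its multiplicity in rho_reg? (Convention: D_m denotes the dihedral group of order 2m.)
Each irreducible V_i of dimension d_i appears with multiplicity d_i, i.e. rho_reg = (direct sum over all irreducibles V_i) d_i V_i. The irreducible dimensions for D_12 are 1, 1, 1, 1, 2, 2, 2, 2, 2: 4 irreducibles of dimension 1, each with multiplicity 1; 5 irreducibles of dimension 2, each with multiplicity 2. Total dimension 4*1*1 + 5*2*2 = 24 = |G|.

Proof sketch: General theorem: in the regular representation of a finite group G, each irreducible appears with multiplicity equal to its dimension. Check: dim(rho_reg) = sum d_i^2 = 1 + 1 + 1 + 1 + 4 + 4 + 4 + 4 + 4 = 24 = |G|.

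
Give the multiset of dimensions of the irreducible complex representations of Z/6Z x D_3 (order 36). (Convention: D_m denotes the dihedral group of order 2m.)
Dimensions: 1, 1, 1, 1, 1, 1, 1, 1, 1, 1, 1, 1, 2, 2, 2, 2, 2, 2

Derivation: There are 18 irreducibles (= number of conjugacy classes). Their dimensions d_i satisfy sum d_i^2 = |G| = 36: 1 + 1 + 1 + 1 + 1 + 1 + 1 + 1 + 1 + 1 + 1 + 1 + 4 + 4 + 4 + 4 + 4 + 4 = 36. (For the product with Z/6Z: each of the 6 1-dim characters of Z/6Z tensors with each irrep of D_3, giving 6 copies of each D_3-dimension.)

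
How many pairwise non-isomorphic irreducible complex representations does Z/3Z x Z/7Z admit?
21

Derivation: The number of irreducible complex representations of a finite group equals its number of conjugacy classes. Z/3Z x Z/7Z is abelian of order 21, so every element is its own conjugacy class: 21 classes, so Z/3Z x Z/7Z (order 21) has exactly 21 irreducible complex representations.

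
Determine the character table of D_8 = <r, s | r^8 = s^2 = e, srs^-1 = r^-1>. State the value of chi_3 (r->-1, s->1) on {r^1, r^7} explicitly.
Conjugacy classes: {e} of size 1, {r^4} of size 1, {r^1, r^7} of size 2, {r^2, r^6} of size 2, {r^3, r^5} of size 2, {s, sr^2, ...} of size 4, {sr, sr^3, ...} of size 4.
Character table:
  irrep \ class              {e} (size 1)  {r^4} (size 1)  {r^1, r^7} (size 2)  {r^2, r^6} (size 2)  {r^3, r^5} (size 2)  {s, sr^2, ...} (size 4)  {sr, sr^3, ...} (size 4)
  chi_1 (triv)               1             1               1                    1                    1                    1                        1                       
  chi_2 (sign: r->1, s->-1)  1             1               1                    1                    1                    -1                       -1                      
  chi_3 (r->-1, s->1)        1             1               -1                   1                    -1                   1                        -1                      
  chi_4 (r->-1, s->-1)       1             1               -1                   1                    -1                   -1                       1                       
  chi_5 (2d, j=1)            2             -2              sqrt(2)              0                    -sqrt(2)             0                        0                       
  chi_6 (2d, j=2)            2             2               0                    -2                   0                    0                        0                       
  chi_7 (2d, j=3)            2             -2              -sqrt(2)             0                    sqrt(2)              0                        0                       

Spot check: chi_3 (r->-1, s->1) on {r^1, r^7} = -1.

D_8 has order 2*8 = 16 with 7 conjugacy classes, hence 7 irreducibles. Sum of squared dims 1 + 1 + 1 + 1 + 4 + 4 + 4 = 16 = |G|. Linear characters come from the abelianisation; the 2-dimensional irreps have character r^k -> 2*cos(2*pi*j*k/8), reflections -> 0.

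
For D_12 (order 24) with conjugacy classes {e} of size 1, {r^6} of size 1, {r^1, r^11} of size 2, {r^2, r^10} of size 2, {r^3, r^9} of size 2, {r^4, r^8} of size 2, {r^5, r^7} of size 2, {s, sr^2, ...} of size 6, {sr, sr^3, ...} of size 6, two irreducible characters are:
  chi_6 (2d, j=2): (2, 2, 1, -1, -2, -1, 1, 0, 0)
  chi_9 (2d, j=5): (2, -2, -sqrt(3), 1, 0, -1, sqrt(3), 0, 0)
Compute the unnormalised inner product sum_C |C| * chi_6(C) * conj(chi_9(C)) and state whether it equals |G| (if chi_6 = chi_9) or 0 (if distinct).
Sum = 0; so <chi_6, chi_9> = 0 (distinct irreducibles are orthogonal).

Details: Compute term by term over conjugacy classes (|C| * chi_6(C) * conj(chi_9(C))):
  1*(2)*conj(2) + 1*(2)*conj(-2) + 2*(1)*conj(-sqrt(3)) + 2*(-1)*conj(1) + 2*(-2)*conj(0) + 2*(-1)*conj(-1) + 2*(1)*conj(sqrt(3)) + 6*(0)*conj(0) + 6*(0)*conj(0)
  = (4) + (-4) + (-2*sqrt(3)) + (-2) + (0) + (2) + (2*sqrt(3)) + (0) + (0)
  = 0.
Dividing by |G| = 24 gives 0/24 = 0, matching the row-orthogonality relation <chi_6, chi_9> = [chi_6 = chi_9].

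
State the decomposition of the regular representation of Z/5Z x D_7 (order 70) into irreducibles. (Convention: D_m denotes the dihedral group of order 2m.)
Each irreducible V_i of dimension d_i appears with multiplicity d_i, i.e. rho_reg = (direct sum over all irreducibles V_i) d_i V_i. The irreducible dimensions for Z/5Z x D_7 are 1, 1, 1, 1, 1, 1, 1, 1, 1, 1, 2, 2, 2, 2, 2, 2, 2, 2, 2, 2, 2, 2, 2, 2, 2: 10 irreducibles of dimension 1, each with multiplicity 1; 15 irreducibles of dimension 2, each with multiplicity 2. Total dimension 10*1*1 + 15*2*2 = 70 = |G|.

Working: General theorem: in the regular representation of a finite group G, each irreducible appears with multiplicity equal to its dimension. Check: dim(rho_reg) = sum d_i^2 = 1 + 1 + 1 + 1 + 1 + 1 + 1 + 1 + 1 + 1 + 4 + 4 + 4 + 4 + 4 + 4 + 4 + 4 + 4 + 4 + 4 + 4 + 4 + 4 + 4 = 70 = |G|.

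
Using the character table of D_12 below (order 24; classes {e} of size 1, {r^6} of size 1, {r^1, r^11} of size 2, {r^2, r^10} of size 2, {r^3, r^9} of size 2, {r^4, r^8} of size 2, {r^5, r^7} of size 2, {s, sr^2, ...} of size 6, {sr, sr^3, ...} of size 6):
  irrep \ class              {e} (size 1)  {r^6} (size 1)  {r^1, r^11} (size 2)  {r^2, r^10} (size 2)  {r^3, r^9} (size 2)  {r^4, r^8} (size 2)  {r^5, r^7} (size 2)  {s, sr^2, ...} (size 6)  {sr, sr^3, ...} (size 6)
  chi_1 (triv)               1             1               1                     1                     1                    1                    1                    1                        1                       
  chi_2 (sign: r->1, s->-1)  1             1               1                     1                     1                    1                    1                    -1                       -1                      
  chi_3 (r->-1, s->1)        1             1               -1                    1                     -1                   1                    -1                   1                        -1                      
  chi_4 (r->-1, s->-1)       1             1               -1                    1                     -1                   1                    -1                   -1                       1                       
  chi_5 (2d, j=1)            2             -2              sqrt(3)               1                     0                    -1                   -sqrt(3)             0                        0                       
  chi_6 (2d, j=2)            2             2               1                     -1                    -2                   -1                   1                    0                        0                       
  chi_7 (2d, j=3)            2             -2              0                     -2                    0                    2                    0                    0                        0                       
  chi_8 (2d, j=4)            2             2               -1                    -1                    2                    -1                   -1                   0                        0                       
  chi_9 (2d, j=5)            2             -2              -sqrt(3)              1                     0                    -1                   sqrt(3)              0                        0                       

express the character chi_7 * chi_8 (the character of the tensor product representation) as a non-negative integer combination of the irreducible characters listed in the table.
chi_7 tensor chi_8 = chi_5 + chi_9 (all other irreducibles have multiplicity 0).

Why: The character of a tensor product is the pointwise product (chi_7 * chi_8)(C) = chi_7(C) * chi_8(C):
  {e}: (2)*(2), {r^6}: (-2)*(2), {r^1, r^11}: (0)*(-1), {r^2, r^10}: (-2)*(-1), {r^3, r^9}: (0)*(2), {r^4, r^8}: (2)*(-1), {r^5, r^7}: (0)*(-1), {s, sr^2, ...}: (0)*(0), {sr, sr^3, ...}: (0)*(0)
so (chi_7 * chi_8) takes values
  {e} -> 4, {r^6} -> -4, {r^1, r^11} -> 0, {r^2, r^10} -> 2, {r^3, r^9} -> 0, {r^4, r^8} -> -2, {r^5, r^7} -> 0, {s, sr^2, ...} -> 0, {sr, sr^3, ...} -> 0.
Now take the inner product of this character with each irreducible chi from the table, <chi_7*chi_8, chi> = (1/24) sum_C |C| (chi_7*chi_8)(C) conj(chi(C)):
  <chi_7*chi_8, chi_1> = (1/24)[1*(4)*conj(1) + 1*(-4)*conj(1) + 2*(0)*conj(1) + 2*(2)*conj(1) + 2*(0)*conj(1) + 2*(-2)*conj(1) + 2*(0)*conj(1) + 6*(0)*conj(1) + 6*(0)*conj(1)]
      = (1/24)[(4) + (-4) + (0) + (4) + (0) + (-4) + (0) + (0) + (0)] = 0/24 = 0
  <chi_7*chi_8, chi_2> = (1/24)[1*(4)*conj(1) + 1*(-4)*conj(1) + 2*(0)*conj(1) + 2*(2)*conj(1) + 2*(0)*conj(1) + 2*(-2)*conj(1) + 2*(0)*conj(1) + 6*(0)*conj(-1) + 6*(0)*conj(-1)]
      = (1/24)[(4) + (-4) + (0) + (4) + (0) + (-4) + (0) + (0) + (0)] = 0/24 = 0
  <chi_7*chi_8, chi_3> = (1/24)[1*(4)*conj(1) + 1*(-4)*conj(1) + 2*(0)*conj(-1) + 2*(2)*conj(1) + 2*(0)*conj(-1) + 2*(-2)*conj(1) + 2*(0)*conj(-1) + 6*(0)*conj(1) + 6*(0)*conj(-1)]
      = (1/24)[(4) + (-4) + (0) + (4) + (0) + (-4) + (0) + (0) + (0)] = 0/24 = 0
  <chi_7*chi_8, chi_4> = (1/24)[1*(4)*conj(1) + 1*(-4)*conj(1) + 2*(0)*conj(-1) + 2*(2)*conj(1) + 2*(0)*conj(-1) + 2*(-2)*conj(1) + 2*(0)*conj(-1) + 6*(0)*conj(-1) + 6*(0)*conj(1)]
      = (1/24)[(4) + (-4) + (0) + (4) + (0) + (-4) + (0) + (0) + (0)] = 0/24 = 0
  <chi_7*chi_8, chi_5> = (1/24)[1*(4)*conj(2) + 1*(-4)*conj(-2) + 2*(0)*conj(sqrt(3)) + 2*(2)*conj(1) + 2*(0)*conj(0) + 2*(-2)*conj(-1) + 2*(0)*conj(-sqrt(3)) + 6*(0)*conj(0) + 6*(0)*conj(0)]
      = (1/24)[(8) + (8) + (0) + (4) + (0) + (4) + (0) + (0) + (0)] = 24/24 = 1
  <chi_7*chi_8, chi_6> = (1/24)[1*(4)*conj(2) + 1*(-4)*conj(2) + 2*(0)*conj(1) + 2*(2)*conj(-1) + 2*(0)*conj(-2) + 2*(-2)*conj(-1) + 2*(0)*conj(1) + 6*(0)*conj(0) + 6*(0)*conj(0)]
      = (1/24)[(8) + (-8) + (0) + (-4) + (0) + (4) + (0) + (0) + (0)] = 0/24 = 0
  <chi_7*chi_8, chi_7> = (1/24)[1*(4)*conj(2) + 1*(-4)*conj(-2) + 2*(0)*conj(0) + 2*(2)*conj(-2) + 2*(0)*conj(0) + 2*(-2)*conj(2) + 2*(0)*conj(0) + 6*(0)*conj(0) + 6*(0)*conj(0)]
      = (1/24)[(8) + (8) + (0) + (-8) + (0) + (-8) + (0) + (0) + (0)] = 0/24 = 0
  <chi_7*chi_8, chi_8> = (1/24)[1*(4)*conj(2) + 1*(-4)*conj(2) + 2*(0)*conj(-1) + 2*(2)*conj(-1) + 2*(0)*conj(2) + 2*(-2)*conj(-1) + 2*(0)*conj(-1) + 6*(0)*conj(0) + 6*(0)*conj(0)]
      = (1/24)[(8) + (-8) + (0) + (-4) + (0) + (4) + (0) + (0) + (0)] = 0/24 = 0
  <chi_7*chi_8, chi_9> = (1/24)[1*(4)*conj(2) + 1*(-4)*conj(-2) + 2*(0)*conj(-sqrt(3)) + 2*(2)*conj(1) + 2*(0)*conj(0) + 2*(-2)*conj(-1) + 2*(0)*conj(sqrt(3)) + 6*(0)*conj(0) + 6*(0)*conj(0)]
      = (1/24)[(8) + (8) + (0) + (4) + (0) + (4) + (0) + (0) + (0)] = 24/24 = 1
Hence the multiplicities are chi_5: 1, chi_9: 1. Dimension check: dim(chi_7)*dim(chi_8) = 2*2 = 4 and sum (mult * dim) = 1*2 + 1*2 = 4.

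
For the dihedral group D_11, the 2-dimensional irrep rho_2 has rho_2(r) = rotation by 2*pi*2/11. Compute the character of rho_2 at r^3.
chi_{rho_2}(r^3) = 2*cos(2*pi*2*3/11) = -2*cos(pi/11)

Justification: rho_2(r^3) is rotation by angle 2*pi*2*3/11, whose trace is 2*cos(2*pi*2*3/11) = -2*cos(pi/11).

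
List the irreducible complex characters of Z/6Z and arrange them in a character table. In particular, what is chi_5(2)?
Character table of Z/6Z (irreps indexed chi_0,...,chi_5 with chi_k(m) = zeta_6^(k*m), zeta_6 = exp(2*pi*i/6)):
  irrep \ class  {0} (size 1)  {1} (size 1)    {2} (size 1)    {3} (size 1)  {4} (size 1)    {5} (size 1)  
  chi_0          1             1               1               1             1               1             
  chi_1          1             exp(I*pi/3)     exp(2*I*pi/3)   -1            exp(-2*I*pi/3)  exp(-I*pi/3)  
  chi_2          1             exp(2*I*pi/3)   exp(-2*I*pi/3)  1             exp(2*I*pi/3)   exp(-2*I*pi/3)
  chi_3          1             -1              1               -1            1               -1            
  chi_4          1             exp(-2*I*pi/3)  exp(2*I*pi/3)   1             exp(-2*I*pi/3)  exp(2*I*pi/3) 
  chi_5          1             exp(-I*pi/3)    exp(-2*I*pi/3)  -1            exp(2*I*pi/3)   exp(I*pi/3)   

Spot check: chi_5(2) = zeta_6^(5*2) = zeta_6^10 = exp(-2*I*pi/3).

Z/6Z is abelian, so all 6 irreducible complex representations are 1-dimensional. They are given by chi_k(m) = zeta_6^(k*m) for k = 0,...,5. Row orthogonality: sum_m chi_k(m) conj(chi_l(m)) = 6 * [k = l].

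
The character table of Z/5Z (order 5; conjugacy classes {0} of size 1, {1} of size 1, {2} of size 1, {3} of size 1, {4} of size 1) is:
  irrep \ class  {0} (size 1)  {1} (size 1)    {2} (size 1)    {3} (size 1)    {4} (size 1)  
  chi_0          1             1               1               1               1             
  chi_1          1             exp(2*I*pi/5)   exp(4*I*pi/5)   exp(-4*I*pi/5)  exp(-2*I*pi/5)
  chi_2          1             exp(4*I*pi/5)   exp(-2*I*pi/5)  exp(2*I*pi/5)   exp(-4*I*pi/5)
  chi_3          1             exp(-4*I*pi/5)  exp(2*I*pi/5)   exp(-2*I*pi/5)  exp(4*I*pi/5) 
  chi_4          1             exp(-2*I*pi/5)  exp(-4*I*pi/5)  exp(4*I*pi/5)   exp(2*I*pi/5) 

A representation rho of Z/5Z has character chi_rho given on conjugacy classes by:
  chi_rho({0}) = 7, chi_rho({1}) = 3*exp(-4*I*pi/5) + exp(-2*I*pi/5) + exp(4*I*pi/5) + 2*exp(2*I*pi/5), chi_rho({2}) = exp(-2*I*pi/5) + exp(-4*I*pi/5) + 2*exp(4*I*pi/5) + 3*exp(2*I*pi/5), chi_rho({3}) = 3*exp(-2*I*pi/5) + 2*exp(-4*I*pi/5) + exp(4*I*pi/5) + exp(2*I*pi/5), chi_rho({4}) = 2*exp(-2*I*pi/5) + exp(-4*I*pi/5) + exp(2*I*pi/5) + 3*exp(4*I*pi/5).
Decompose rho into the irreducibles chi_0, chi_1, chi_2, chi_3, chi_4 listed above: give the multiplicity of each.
Multiplicities: chi_0: 0, chi_1: 2, chi_2: 1, chi_3: 3, chi_4: 1.

Reasoning: Use <chi_rho, chi> = (1/|G|) sum_C |C| * chi_rho(C) * conj(chi(C)) with |G| = 5 for each irreducible chi in the table:
  <chi_rho, chi_0> = (1/5)[1*(7)*conj(1) + 1*(3*exp(-4*I*pi/5) + exp(-2*I*pi/5) + exp(4*I*pi/5) + 2*exp(2*I*pi/5))*conj(1) + 1*(exp(-2*I*pi/5) + exp(-4*I*pi/5) + 2*exp(4*I*pi/5) + 3*exp(2*I*pi/5))*conj(1) + 1*(3*exp(-2*I*pi/5) + 2*exp(-4*I*pi/5) + exp(4*I*pi/5) + exp(2*I*pi/5))*conj(1) + 1*(2*exp(-2*I*pi/5) + exp(-4*I*pi/5) + exp(2*I*pi/5) + 3*exp(4*I*pi/5))*conj(1)]
      = (1/5)[(7) + (3*exp(-4*I*pi/5) + exp(-2*I*pi/5) + exp(4*I*pi/5) + 2*exp(2*I*pi/5)) + (exp(-2*I*pi/5) + exp(-4*I*pi/5) + 2*exp(4*I*pi/5) + 3*exp(2*I*pi/5)) + (3*exp(-2*I*pi/5) + 2*exp(-4*I*pi/5) + exp(4*I*pi/5) + exp(2*I*pi/5)) + (2*exp(-2*I*pi/5) + exp(-4*I*pi/5) + exp(2*I*pi/5) + 3*exp(4*I*pi/5))] = 0/5 = 0
  <chi_rho, chi_1> = (1/5)[1*(7)*conj(1) + 1*(3*exp(-4*I*pi/5) + exp(-2*I*pi/5) + exp(4*I*pi/5) + 2*exp(2*I*pi/5))*conj(exp(2*I*pi/5)) + 1*(exp(-2*I*pi/5) + exp(-4*I*pi/5) + 2*exp(4*I*pi/5) + 3*exp(2*I*pi/5))*conj(exp(4*I*pi/5)) + 1*(3*exp(-2*I*pi/5) + 2*exp(-4*I*pi/5) + exp(4*I*pi/5) + exp(2*I*pi/5))*conj(exp(-4*I*pi/5)) + 1*(2*exp(-2*I*pi/5) + exp(-4*I*pi/5) + exp(2*I*pi/5) + 3*exp(4*I*pi/5))*conj(exp(-2*I*pi/5))]
      = (1/5)[(7) + (2 + exp(-4*I*pi/5) + exp(2*I*pi/5) + 3*exp(4*I*pi/5)) + (2 + 3*exp(-2*I*pi/5) + exp(4*I*pi/5) + exp(2*I*pi/5)) + (2 + exp(-2*I*pi/5) + exp(-4*I*pi/5) + 3*exp(2*I*pi/5)) + (2 + 3*exp(-4*I*pi/5) + exp(-2*I*pi/5) + exp(4*I*pi/5))] = 10/5 = 2
  <chi_rho, chi_2> = (1/5)[1*(7)*conj(1) + 1*(3*exp(-4*I*pi/5) + exp(-2*I*pi/5) + exp(4*I*pi/5) + 2*exp(2*I*pi/5))*conj(exp(4*I*pi/5)) + 1*(exp(-2*I*pi/5) + exp(-4*I*pi/5) + 2*exp(4*I*pi/5) + 3*exp(2*I*pi/5))*conj(exp(-2*I*pi/5)) + 1*(3*exp(-2*I*pi/5) + 2*exp(-4*I*pi/5) + exp(4*I*pi/5) + exp(2*I*pi/5))*conj(exp(2*I*pi/5)) + 1*(2*exp(-2*I*pi/5) + exp(-4*I*pi/5) + exp(2*I*pi/5) + 3*exp(4*I*pi/5))*conj(exp(-4*I*pi/5))]
      = (1/5)[(7) + (1 + 2*exp(-2*I*pi/5) + exp(4*I*pi/5) + 3*exp(2*I*pi/5)) + (1 + 2*exp(-4*I*pi/5) + exp(-2*I*pi/5) + 3*exp(4*I*pi/5)) + (1 + 3*exp(-4*I*pi/5) + exp(2*I*pi/5) + 2*exp(4*I*pi/5)) + (1 + 3*exp(-2*I*pi/5) + exp(-4*I*pi/5) + 2*exp(2*I*pi/5))] = 5/5 = 1
  <chi_rho, chi_3> = (1/5)[1*(7)*conj(1) + 1*(3*exp(-4*I*pi/5) + exp(-2*I*pi/5) + exp(4*I*pi/5) + 2*exp(2*I*pi/5))*conj(exp(-4*I*pi/5)) + 1*(exp(-2*I*pi/5) + exp(-4*I*pi/5) + 2*exp(4*I*pi/5) + 3*exp(2*I*pi/5))*conj(exp(2*I*pi/5)) + 1*(3*exp(-2*I*pi/5) + 2*exp(-4*I*pi/5) + exp(4*I*pi/5) + exp(2*I*pi/5))*conj(exp(-2*I*pi/5)) + 1*(2*exp(-2*I*pi/5) + exp(-4*I*pi/5) + exp(2*I*pi/5) + 3*exp(4*I*pi/5))*conj(exp(4*I*pi/5))]
      = (1/5)[(7) + (3 + 2*exp(-4*I*pi/5) + exp(-2*I*pi/5) + exp(2*I*pi/5)) + (3 + exp(-4*I*pi/5) + exp(4*I*pi/5) + 2*exp(2*I*pi/5)) + (3 + 2*exp(-2*I*pi/5) + exp(-4*I*pi/5) + exp(4*I*pi/5)) + (3 + exp(-2*I*pi/5) + exp(2*I*pi/5) + 2*exp(4*I*pi/5))] = 15/5 = 3
  <chi_rho, chi_4> = (1/5)[1*(7)*conj(1) + 1*(3*exp(-4*I*pi/5) + exp(-2*I*pi/5) + exp(4*I*pi/5) + 2*exp(2*I*pi/5))*conj(exp(-2*I*pi/5)) + 1*(exp(-2*I*pi/5) + exp(-4*I*pi/5) + 2*exp(4*I*pi/5) + 3*exp(2*I*pi/5))*conj(exp(-4*I*pi/5)) + 1*(3*exp(-2*I*pi/5) + 2*exp(-4*I*pi/5) + exp(4*I*pi/5) + exp(2*I*pi/5))*conj(exp(4*I*pi/5)) + 1*(2*exp(-2*I*pi/5) + exp(-4*I*pi/5) + exp(2*I*pi/5) + 3*exp(4*I*pi/5))*conj(exp(2*I*pi/5))]
      = (1/5)[(7) + (1 + 3*exp(-2*I*pi/5) + exp(-4*I*pi/5) + 2*exp(4*I*pi/5)) + (1 + 2*exp(-2*I*pi/5) + 3*exp(-4*I*pi/5) + exp(2*I*pi/5)) + (1 + exp(-2*I*pi/5) + 3*exp(4*I*pi/5) + 2*exp(2*I*pi/5)) + (1 + 2*exp(-4*I*pi/5) + exp(4*I*pi/5) + 3*exp(2*I*pi/5))] = 5/5 = 1
(Exp terms are combined using exp(i*s)*conj(exp(i*t)) = exp(i*(s-t)), and sums of them are collapsed using the identity that for every m > 1 the m distinct m-th roots of unity sum to 0, e.g. 1 + exp(2*I*pi/3) + exp(-2*I*pi/3) = 0.)
Dimension check: dim(rho) = sum (mult * dim) = 0*1 + 2*1 + 1*1 + 3*1 + 1*1 = 7 = chi_rho(e) = 7.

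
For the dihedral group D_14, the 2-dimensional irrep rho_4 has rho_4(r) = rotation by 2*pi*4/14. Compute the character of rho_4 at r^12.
chi_{rho_4}(r^12) = 2*cos(2*pi*4*12/14) = -2*cos(pi/7)

Explanation: rho_4(r^12) is rotation by angle 2*pi*4*12/14, whose trace is 2*cos(2*pi*4*12/14) = -2*cos(pi/7).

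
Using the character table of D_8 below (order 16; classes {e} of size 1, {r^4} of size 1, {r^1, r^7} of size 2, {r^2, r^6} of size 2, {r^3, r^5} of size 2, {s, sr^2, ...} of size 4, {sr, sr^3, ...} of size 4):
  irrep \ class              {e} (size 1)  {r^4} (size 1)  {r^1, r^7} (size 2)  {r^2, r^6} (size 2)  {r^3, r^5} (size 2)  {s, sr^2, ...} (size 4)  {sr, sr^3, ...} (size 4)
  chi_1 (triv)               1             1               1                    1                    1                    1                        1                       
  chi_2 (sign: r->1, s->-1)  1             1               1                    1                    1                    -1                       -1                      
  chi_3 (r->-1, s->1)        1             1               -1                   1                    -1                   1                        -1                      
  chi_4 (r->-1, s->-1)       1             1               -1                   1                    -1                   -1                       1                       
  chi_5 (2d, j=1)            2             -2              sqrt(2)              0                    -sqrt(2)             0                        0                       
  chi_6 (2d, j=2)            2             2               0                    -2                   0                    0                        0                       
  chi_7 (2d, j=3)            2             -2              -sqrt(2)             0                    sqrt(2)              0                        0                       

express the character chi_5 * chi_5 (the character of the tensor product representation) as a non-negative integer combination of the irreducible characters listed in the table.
chi_5 tensor chi_5 = chi_1 + chi_2 + chi_6 (all other irreducibles have multiplicity 0).

Solution. The character of a tensor product is the pointwise product (chi_5 * chi_5)(C) = chi_5(C) * chi_5(C):
  {e}: (2)*(2), {r^4}: (-2)*(-2), {r^1, r^7}: (sqrt(2))*(sqrt(2)), {r^2, r^6}: (0)*(0), {r^3, r^5}: (-sqrt(2))*(-sqrt(2)), {s, sr^2, ...}: (0)*(0), {sr, sr^3, ...}: (0)*(0)
so (chi_5 * chi_5) takes values
  {e} -> 4, {r^4} -> 4, {r^1, r^7} -> 2, {r^2, r^6} -> 0, {r^3, r^5} -> 2, {s, sr^2, ...} -> 0, {sr, sr^3, ...} -> 0.
Now take the inner product of this character with each irreducible chi from the table, <chi_5*chi_5, chi> = (1/16) sum_C |C| (chi_5*chi_5)(C) conj(chi(C)):
  <chi_5*chi_5, chi_1> = (1/16)[1*(4)*conj(1) + 1*(4)*conj(1) + 2*(2)*conj(1) + 2*(0)*conj(1) + 2*(2)*conj(1) + 4*(0)*conj(1) + 4*(0)*conj(1)]
      = (1/16)[(4) + (4) + (4) + (0) + (4) + (0) + (0)] = 16/16 = 1
  <chi_5*chi_5, chi_2> = (1/16)[1*(4)*conj(1) + 1*(4)*conj(1) + 2*(2)*conj(1) + 2*(0)*conj(1) + 2*(2)*conj(1) + 4*(0)*conj(-1) + 4*(0)*conj(-1)]
      = (1/16)[(4) + (4) + (4) + (0) + (4) + (0) + (0)] = 16/16 = 1
  <chi_5*chi_5, chi_3> = (1/16)[1*(4)*conj(1) + 1*(4)*conj(1) + 2*(2)*conj(-1) + 2*(0)*conj(1) + 2*(2)*conj(-1) + 4*(0)*conj(1) + 4*(0)*conj(-1)]
      = (1/16)[(4) + (4) + (-4) + (0) + (-4) + (0) + (0)] = 0/16 = 0
  <chi_5*chi_5, chi_4> = (1/16)[1*(4)*conj(1) + 1*(4)*conj(1) + 2*(2)*conj(-1) + 2*(0)*conj(1) + 2*(2)*conj(-1) + 4*(0)*conj(-1) + 4*(0)*conj(1)]
      = (1/16)[(4) + (4) + (-4) + (0) + (-4) + (0) + (0)] = 0/16 = 0
  <chi_5*chi_5, chi_5> = (1/16)[1*(4)*conj(2) + 1*(4)*conj(-2) + 2*(2)*conj(sqrt(2)) + 2*(0)*conj(0) + 2*(2)*conj(-sqrt(2)) + 4*(0)*conj(0) + 4*(0)*conj(0)]
      = (1/16)[(8) + (-8) + (4*sqrt(2)) + (0) + (-4*sqrt(2)) + (0) + (0)] = 0/16 = 0
  <chi_5*chi_5, chi_6> = (1/16)[1*(4)*conj(2) + 1*(4)*conj(2) + 2*(2)*conj(0) + 2*(0)*conj(-2) + 2*(2)*conj(0) + 4*(0)*conj(0) + 4*(0)*conj(0)]
      = (1/16)[(8) + (8) + (0) + (0) + (0) + (0) + (0)] = 16/16 = 1
  <chi_5*chi_5, chi_7> = (1/16)[1*(4)*conj(2) + 1*(4)*conj(-2) + 2*(2)*conj(-sqrt(2)) + 2*(0)*conj(0) + 2*(2)*conj(sqrt(2)) + 4*(0)*conj(0) + 4*(0)*conj(0)]
      = (1/16)[(8) + (-8) + (-4*sqrt(2)) + (0) + (4*sqrt(2)) + (0) + (0)] = 0/16 = 0
Hence the multiplicities are chi_1: 1, chi_2: 1, chi_6: 1. Dimension check: dim(chi_5)*dim(chi_5) = 2*2 = 4 and sum (mult * dim) = 1*1 + 1*1 + 1*2 = 4.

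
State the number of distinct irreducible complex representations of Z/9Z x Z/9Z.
81

Proof sketch: The number of irreducible complex representations of a finite group equals its number of conjugacy classes. Z/9Z x Z/9Z is abelian of order 81, so every element is its own conjugacy class: 81 classes, so Z/9Z x Z/9Z (order 81) has exactly 81 irreducible complex representations.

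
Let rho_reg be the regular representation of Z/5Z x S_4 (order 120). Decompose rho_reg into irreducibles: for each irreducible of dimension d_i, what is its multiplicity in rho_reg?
Each irreducible V_i of dimension d_i appears with multiplicity d_i, i.e. rho_reg = (direct sum over all irreducibles V_i) d_i V_i. The irreducible dimensions for Z/5Z x S_4 are 1, 1, 1, 1, 1, 1, 1, 1, 1, 1, 2, 2, 2, 2, 2, 3, 3, 3, 3, 3, 3, 3, 3, 3, 3: 10 irreducibles of dimension 1, each with multiplicity 1; 5 irreducibles of dimension 2, each with multiplicity 2; 10 irreducibles of dimension 3, each with multiplicity 3. Total dimension 10*1*1 + 5*2*2 + 10*3*3 = 120 = |G|.

Argument: General theorem: in the regular representation of a finite group G, each irreducible appears with multiplicity equal to its dimension. Check: dim(rho_reg) = sum d_i^2 = 1 + 1 + 1 + 1 + 1 + 1 + 1 + 1 + 1 + 1 + 4 + 4 + 4 + 4 + 4 + 9 + 9 + 9 + 9 + 9 + 9 + 9 + 9 + 9 + 9 = 120 = |G|.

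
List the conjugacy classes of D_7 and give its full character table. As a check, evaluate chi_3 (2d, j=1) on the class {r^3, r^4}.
Conjugacy classes: {e} of size 1, {r^1, r^6} of size 2, {r^2, r^5} of size 2, {r^3, r^4} of size 2, {s, sr, ..., sr^6} of size 7.
Character table:
  irrep \ class              {e} (size 1)  {r^1, r^6} (size 2)  {r^2, r^5} (size 2)  {r^3, r^4} (size 2)  {s, sr, ..., sr^6} (size 7)
  chi_1 (triv)               1             1                    1                    1                    1                          
  chi_2 (sign: r->1, s->-1)  1             1                    1                    1                    -1                         
  chi_3 (2d, j=1)            2             2*cos(2*pi/7)        -2*cos(3*pi/7)       -2*cos(pi/7)         0                          
  chi_4 (2d, j=2)            2             -2*cos(3*pi/7)       -2*cos(pi/7)         2*cos(2*pi/7)        0                          
  chi_5 (2d, j=3)            2             -2*cos(pi/7)         2*cos(2*pi/7)        -2*cos(3*pi/7)       0                          

Spot check: chi_3 (2d, j=1) on {r^3, r^4} = -2*cos(pi/7).

Derivation: D_7 has order 2*7 = 14 with 5 conjugacy classes, hence 5 irreducibles. Sum of squared dims 1 + 1 + 4 + 4 + 4 = 14 = |G|. Linear characters come from the abelianisation; the 2-dimensional irreps have character r^k -> 2*cos(2*pi*j*k/7), reflections -> 0.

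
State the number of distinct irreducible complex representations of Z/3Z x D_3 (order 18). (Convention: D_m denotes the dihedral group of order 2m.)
9

Working: The number of irreducible complex representations of a finite group equals its number of conjugacy classes. For a direct product, #classes(G x H) = #classes(G) * #classes(H). Z/3Z has 3 classes (abelian), D_3 has 3 classes, so 3 * 3 = 9, so Z/3Z x D_3 (order 18) has exactly 9 irreducible complex representations.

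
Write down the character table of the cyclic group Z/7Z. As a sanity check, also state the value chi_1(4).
Character table of Z/7Z (irreps indexed chi_0,...,chi_6 with chi_k(m) = zeta_7^(k*m), zeta_7 = exp(2*pi*i/7)):
  irrep \ class  {0} (size 1)  {1} (size 1)    {2} (size 1)    {3} (size 1)    {4} (size 1)    {5} (size 1)    {6} (size 1)  
  chi_0          1             1               1               1               1               1               1             
  chi_1          1             exp(2*I*pi/7)   exp(4*I*pi/7)   exp(6*I*pi/7)   exp(-6*I*pi/7)  exp(-4*I*pi/7)  exp(-2*I*pi/7)
  chi_2          1             exp(4*I*pi/7)   exp(-6*I*pi/7)  exp(-2*I*pi/7)  exp(2*I*pi/7)   exp(6*I*pi/7)   exp(-4*I*pi/7)
  chi_3          1             exp(6*I*pi/7)   exp(-2*I*pi/7)  exp(4*I*pi/7)   exp(-4*I*pi/7)  exp(2*I*pi/7)   exp(-6*I*pi/7)
  chi_4          1             exp(-6*I*pi/7)  exp(2*I*pi/7)   exp(-4*I*pi/7)  exp(4*I*pi/7)   exp(-2*I*pi/7)  exp(6*I*pi/7) 
  chi_5          1             exp(-4*I*pi/7)  exp(6*I*pi/7)   exp(2*I*pi/7)   exp(-2*I*pi/7)  exp(-6*I*pi/7)  exp(4*I*pi/7) 
  chi_6          1             exp(-2*I*pi/7)  exp(-4*I*pi/7)  exp(-6*I*pi/7)  exp(6*I*pi/7)   exp(4*I*pi/7)   exp(2*I*pi/7) 

Spot check: chi_1(4) = zeta_7^(1*4) = zeta_7^4 = exp(-6*I*pi/7).

Working: Z/7Z is abelian, so all 7 irreducible complex representations are 1-dimensional. They are given by chi_k(m) = zeta_7^(k*m) for k = 0,...,6. Row orthogonality: sum_m chi_k(m) conj(chi_l(m)) = 7 * [k = l].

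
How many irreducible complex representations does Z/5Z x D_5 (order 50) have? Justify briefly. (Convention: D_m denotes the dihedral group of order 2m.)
20

Solution. The number of irreducible complex representations of a finite group equals its number of conjugacy classes. For a direct product, #classes(G x H) = #classes(G) * #classes(H). Z/5Z has 5 classes (abelian), D_5 has 4 classes, so 5 * 4 = 20, so Z/5Z x D_5 (order 50) has exactly 20 irreducible complex representations.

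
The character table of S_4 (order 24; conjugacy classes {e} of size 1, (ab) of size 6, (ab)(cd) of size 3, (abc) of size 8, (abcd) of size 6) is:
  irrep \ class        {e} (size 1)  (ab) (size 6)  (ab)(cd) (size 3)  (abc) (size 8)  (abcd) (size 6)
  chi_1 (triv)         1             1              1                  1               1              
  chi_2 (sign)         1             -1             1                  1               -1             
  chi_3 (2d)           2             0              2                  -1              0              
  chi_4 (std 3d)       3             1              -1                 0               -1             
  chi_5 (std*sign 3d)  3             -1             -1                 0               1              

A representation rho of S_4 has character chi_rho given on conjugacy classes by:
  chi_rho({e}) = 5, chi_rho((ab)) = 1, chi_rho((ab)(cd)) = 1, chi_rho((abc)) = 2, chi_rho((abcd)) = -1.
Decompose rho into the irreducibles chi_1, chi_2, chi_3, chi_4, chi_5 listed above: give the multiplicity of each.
Multiplicities: chi_1: 1, chi_2: 1, chi_3: 0, chi_4: 1, chi_5: 0.

Explanation: Use <chi_rho, chi> = (1/|G|) sum_C |C| * chi_rho(C) * conj(chi(C)) with |G| = 24 for each irreducible chi in the table:
  <chi_rho, chi_1> = (1/24)[1*(5)*conj(1) + 6*(1)*conj(1) + 3*(1)*conj(1) + 8*(2)*conj(1) + 6*(-1)*conj(1)]
      = (1/24)[(5) + (6) + (3) + (16) + (-6)] = 24/24 = 1
  <chi_rho, chi_2> = (1/24)[1*(5)*conj(1) + 6*(1)*conj(-1) + 3*(1)*conj(1) + 8*(2)*conj(1) + 6*(-1)*conj(-1)]
      = (1/24)[(5) + (-6) + (3) + (16) + (6)] = 24/24 = 1
  <chi_rho, chi_3> = (1/24)[1*(5)*conj(2) + 6*(1)*conj(0) + 3*(1)*conj(2) + 8*(2)*conj(-1) + 6*(-1)*conj(0)]
      = (1/24)[(10) + (0) + (6) + (-16) + (0)] = 0/24 = 0
  <chi_rho, chi_4> = (1/24)[1*(5)*conj(3) + 6*(1)*conj(1) + 3*(1)*conj(-1) + 8*(2)*conj(0) + 6*(-1)*conj(-1)]
      = (1/24)[(15) + (6) + (-3) + (0) + (6)] = 24/24 = 1
  <chi_rho, chi_5> = (1/24)[1*(5)*conj(3) + 6*(1)*conj(-1) + 3*(1)*conj(-1) + 8*(2)*conj(0) + 6*(-1)*conj(1)]
      = (1/24)[(15) + (-6) + (-3) + (0) + (-6)] = 0/24 = 0
Dimension check: dim(rho) = sum (mult * dim) = 1*1 + 1*1 + 0*2 + 1*3 + 0*3 = 5 = chi_rho(e) = 5.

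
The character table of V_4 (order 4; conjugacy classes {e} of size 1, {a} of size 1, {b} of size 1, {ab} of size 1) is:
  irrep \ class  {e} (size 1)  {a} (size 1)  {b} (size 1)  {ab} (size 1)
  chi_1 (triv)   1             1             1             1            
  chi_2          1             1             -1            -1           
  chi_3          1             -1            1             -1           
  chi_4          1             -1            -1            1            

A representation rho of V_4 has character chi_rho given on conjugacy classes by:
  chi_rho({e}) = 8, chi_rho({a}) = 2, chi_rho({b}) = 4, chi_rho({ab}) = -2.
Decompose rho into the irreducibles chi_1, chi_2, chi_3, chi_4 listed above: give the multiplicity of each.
Multiplicities: chi_1: 3, chi_2: 2, chi_3: 3, chi_4: 0.

Proof sketch: Use <chi_rho, chi> = (1/|G|) sum_C |C| * chi_rho(C) * conj(chi(C)) with |G| = 4 for each irreducible chi in the table:
  <chi_rho, chi_1> = (1/4)[1*(8)*conj(1) + 1*(2)*conj(1) + 1*(4)*conj(1) + 1*(-2)*conj(1)]
      = (1/4)[(8) + (2) + (4) + (-2)] = 12/4 = 3
  <chi_rho, chi_2> = (1/4)[1*(8)*conj(1) + 1*(2)*conj(1) + 1*(4)*conj(-1) + 1*(-2)*conj(-1)]
      = (1/4)[(8) + (2) + (-4) + (2)] = 8/4 = 2
  <chi_rho, chi_3> = (1/4)[1*(8)*conj(1) + 1*(2)*conj(-1) + 1*(4)*conj(1) + 1*(-2)*conj(-1)]
      = (1/4)[(8) + (-2) + (4) + (2)] = 12/4 = 3
  <chi_rho, chi_4> = (1/4)[1*(8)*conj(1) + 1*(2)*conj(-1) + 1*(4)*conj(-1) + 1*(-2)*conj(1)]
      = (1/4)[(8) + (-2) + (-4) + (-2)] = 0/4 = 0
Dimension check: dim(rho) = sum (mult * dim) = 3*1 + 2*1 + 3*1 + 0*1 = 8 = chi_rho(e) = 8.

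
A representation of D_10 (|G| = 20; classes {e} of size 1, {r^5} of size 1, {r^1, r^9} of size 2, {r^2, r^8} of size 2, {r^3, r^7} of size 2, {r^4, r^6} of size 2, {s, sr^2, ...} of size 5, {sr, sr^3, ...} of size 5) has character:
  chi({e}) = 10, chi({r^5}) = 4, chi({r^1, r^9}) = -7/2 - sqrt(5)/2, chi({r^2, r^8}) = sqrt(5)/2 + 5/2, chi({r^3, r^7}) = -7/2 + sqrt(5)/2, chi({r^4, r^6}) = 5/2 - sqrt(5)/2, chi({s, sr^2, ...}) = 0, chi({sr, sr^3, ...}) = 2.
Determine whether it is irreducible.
Not irreducible (reducible): <chi, chi> = 11 > 1.

Justification: <chi, chi> = (1/|G|) sum_C |C| * |chi(C)|^2 = (1/20)[1*|10|^2 + 1*|4|^2 + 2*|-7/2 - sqrt(5)/2|^2 + 2*|sqrt(5)/2 + 5/2|^2 + 2*|-7/2 + sqrt(5)/2|^2 + 2*|5/2 - sqrt(5)/2|^2 + 5*|0|^2 + 5*|2|^2]
  = (1/20)[(100) + (16) + (7*sqrt(5) + 27) + (5*sqrt(5) + 15) + (27 - 7*sqrt(5)) + (15 - 5*sqrt(5)) + (0) + (20)] = 220/20 = 11.
A character is irreducible iff <chi, chi> = 1, so this representation is reducible.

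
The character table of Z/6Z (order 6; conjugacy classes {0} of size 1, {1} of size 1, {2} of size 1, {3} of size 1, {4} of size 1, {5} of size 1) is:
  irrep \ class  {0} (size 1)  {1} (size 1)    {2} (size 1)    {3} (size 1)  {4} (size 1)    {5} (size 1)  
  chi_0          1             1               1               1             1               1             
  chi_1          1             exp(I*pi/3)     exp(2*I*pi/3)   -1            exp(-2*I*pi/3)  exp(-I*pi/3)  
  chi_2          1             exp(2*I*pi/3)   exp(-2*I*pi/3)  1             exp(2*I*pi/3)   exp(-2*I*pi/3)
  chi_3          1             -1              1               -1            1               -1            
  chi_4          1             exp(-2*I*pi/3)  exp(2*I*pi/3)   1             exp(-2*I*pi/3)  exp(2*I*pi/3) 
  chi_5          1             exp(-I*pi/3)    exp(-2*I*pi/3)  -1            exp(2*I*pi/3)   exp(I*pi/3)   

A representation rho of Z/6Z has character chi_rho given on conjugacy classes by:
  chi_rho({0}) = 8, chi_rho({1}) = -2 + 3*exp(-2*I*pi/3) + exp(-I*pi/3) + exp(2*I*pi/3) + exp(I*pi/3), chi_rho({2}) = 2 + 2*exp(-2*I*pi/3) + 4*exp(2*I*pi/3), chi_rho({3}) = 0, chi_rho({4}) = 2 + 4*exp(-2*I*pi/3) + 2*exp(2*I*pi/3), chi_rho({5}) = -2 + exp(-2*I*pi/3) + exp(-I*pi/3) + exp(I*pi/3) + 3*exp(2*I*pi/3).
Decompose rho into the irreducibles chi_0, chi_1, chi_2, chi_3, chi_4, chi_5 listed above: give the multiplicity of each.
Multiplicities: chi_0: 0, chi_1: 1, chi_2: 1, chi_3: 2, chi_4: 3, chi_5: 1.

Solution. Use <chi_rho, chi> = (1/|G|) sum_C |C| * chi_rho(C) * conj(chi(C)) with |G| = 6 for each irreducible chi in the table:
  <chi_rho, chi_0> = (1/6)[1*(8)*conj(1) + 1*(-2 + 3*exp(-2*I*pi/3) + exp(-I*pi/3) + exp(2*I*pi/3) + exp(I*pi/3))*conj(1) + 1*(2 + 2*exp(-2*I*pi/3) + 4*exp(2*I*pi/3))*conj(1) + 1*(0)*conj(1) + 1*(2 + 4*exp(-2*I*pi/3) + 2*exp(2*I*pi/3))*conj(1) + 1*(-2 + exp(-2*I*pi/3) + exp(-I*pi/3) + exp(I*pi/3) + 3*exp(2*I*pi/3))*conj(1)]
      = (1/6)[(8) + (-2 + 3*exp(-2*I*pi/3) + exp(-I*pi/3) + exp(2*I*pi/3) + exp(I*pi/3)) + (2 + 2*exp(-2*I*pi/3) + 4*exp(2*I*pi/3)) + (0) + (2 + 4*exp(-2*I*pi/3) + 2*exp(2*I*pi/3)) + (-2 + exp(-2*I*pi/3) + exp(-I*pi/3) + exp(I*pi/3) + 3*exp(2*I*pi/3))] = 0/6 = 0
  <chi_rho, chi_1> = (1/6)[1*(8)*conj(1) + 1*(-2 + 3*exp(-2*I*pi/3) + exp(-I*pi/3) + exp(2*I*pi/3) + exp(I*pi/3))*conj(exp(I*pi/3)) + 1*(2 + 2*exp(-2*I*pi/3) + 4*exp(2*I*pi/3))*conj(exp(2*I*pi/3)) + 1*(0)*conj(-1) + 1*(2 + 4*exp(-2*I*pi/3) + 2*exp(2*I*pi/3))*conj(exp(-2*I*pi/3)) + 1*(-2 + exp(-2*I*pi/3) + exp(-I*pi/3) + exp(I*pi/3) + 3*exp(2*I*pi/3))*conj(exp(-I*pi/3))]
      = (1/6)[(8) + (-2 + exp(-2*I*pi/3) + exp(I*pi/3) - 2*exp(-I*pi/3)) + (2) + (0) + (2) + (-2 - 2*exp(I*pi/3) + exp(-I*pi/3) + exp(2*I*pi/3))] = 6/6 = 1
  <chi_rho, chi_2> = (1/6)[1*(8)*conj(1) + 1*(-2 + 3*exp(-2*I*pi/3) + exp(-I*pi/3) + exp(2*I*pi/3) + exp(I*pi/3))*conj(exp(2*I*pi/3)) + 1*(2 + 2*exp(-2*I*pi/3) + 4*exp(2*I*pi/3))*conj(exp(-2*I*pi/3)) + 1*(0)*conj(1) + 1*(2 + 4*exp(-2*I*pi/3) + 2*exp(2*I*pi/3))*conj(exp(2*I*pi/3)) + 1*(-2 + exp(-2*I*pi/3) + exp(-I*pi/3) + exp(I*pi/3) + 3*exp(2*I*pi/3))*conj(exp(-2*I*pi/3))]
      = (1/6)[(8) + (exp(-I*pi/3) - 2*exp(-2*I*pi/3) + 3*exp(2*I*pi/3)) + (2 + 4*exp(-2*I*pi/3) + 2*exp(2*I*pi/3)) + (0) + (2 + 2*exp(-2*I*pi/3) + 4*exp(2*I*pi/3)) + (3*exp(-2*I*pi/3) - 2*exp(2*I*pi/3) + exp(I*pi/3))] = 6/6 = 1
  <chi_rho, chi_3> = (1/6)[1*(8)*conj(1) + 1*(-2 + 3*exp(-2*I*pi/3) + exp(-I*pi/3) + exp(2*I*pi/3) + exp(I*pi/3))*conj(-1) + 1*(2 + 2*exp(-2*I*pi/3) + 4*exp(2*I*pi/3))*conj(1) + 1*(0)*conj(-1) + 1*(2 + 4*exp(-2*I*pi/3) + 2*exp(2*I*pi/3))*conj(1) + 1*(-2 + exp(-2*I*pi/3) + exp(-I*pi/3) + exp(I*pi/3) + 3*exp(2*I*pi/3))*conj(-1)]
      = (1/6)[(8) + (2 - exp(I*pi/3) - exp(2*I*pi/3) - exp(-I*pi/3) - 3*exp(-2*I*pi/3)) + (2 + 2*exp(-2*I*pi/3) + 4*exp(2*I*pi/3)) + (0) + (2 + 4*exp(-2*I*pi/3) + 2*exp(2*I*pi/3)) + (2 - 3*exp(2*I*pi/3) - exp(I*pi/3) - exp(-I*pi/3) - exp(-2*I*pi/3))] = 12/6 = 2
  <chi_rho, chi_4> = (1/6)[1*(8)*conj(1) + 1*(-2 + 3*exp(-2*I*pi/3) + exp(-I*pi/3) + exp(2*I*pi/3) + exp(I*pi/3))*conj(exp(-2*I*pi/3)) + 1*(2 + 2*exp(-2*I*pi/3) + 4*exp(2*I*pi/3))*conj(exp(2*I*pi/3)) + 1*(0)*conj(1) + 1*(2 + 4*exp(-2*I*pi/3) + 2*exp(2*I*pi/3))*conj(exp(-2*I*pi/3)) + 1*(-2 + exp(-2*I*pi/3) + exp(-I*pi/3) + exp(I*pi/3) + 3*exp(2*I*pi/3))*conj(exp(2*I*pi/3))]
      = (1/6)[(8) + (2 - 2*exp(2*I*pi/3) + exp(-2*I*pi/3) + exp(I*pi/3)) + (2) + (0) + (2) + (2 + exp(-I*pi/3) + exp(2*I*pi/3) - 2*exp(-2*I*pi/3))] = 18/6 = 3
  <chi_rho, chi_5> = (1/6)[1*(8)*conj(1) + 1*(-2 + 3*exp(-2*I*pi/3) + exp(-I*pi/3) + exp(2*I*pi/3) + exp(I*pi/3))*conj(exp(-I*pi/3)) + 1*(2 + 2*exp(-2*I*pi/3) + 4*exp(2*I*pi/3))*conj(exp(-2*I*pi/3)) + 1*(0)*conj(-1) + 1*(2 + 4*exp(-2*I*pi/3) + 2*exp(2*I*pi/3))*conj(exp(2*I*pi/3)) + 1*(-2 + exp(-2*I*pi/3) + exp(-I*pi/3) + exp(I*pi/3) + 3*exp(2*I*pi/3))*conj(exp(I*pi/3))]
      = (1/6)[(8) + (3*exp(-I*pi/3) - 2*exp(I*pi/3) + exp(2*I*pi/3)) + (2 + 4*exp(-2*I*pi/3) + 2*exp(2*I*pi/3)) + (0) + (2 + 2*exp(-2*I*pi/3) + 4*exp(2*I*pi/3)) + (exp(-2*I*pi/3) - 2*exp(-I*pi/3) + 3*exp(I*pi/3))] = 6/6 = 1
(Exp terms are combined using exp(i*s)*conj(exp(i*t)) = exp(i*(s-t)), and sums of them are collapsed using the identity that for every m > 1 the m distinct m-th roots of unity sum to 0, e.g. 1 + exp(2*I*pi/3) + exp(-2*I*pi/3) = 0.)
Dimension check: dim(rho) = sum (mult * dim) = 0*1 + 1*1 + 1*1 + 2*1 + 3*1 + 1*1 = 8 = chi_rho(e) = 8.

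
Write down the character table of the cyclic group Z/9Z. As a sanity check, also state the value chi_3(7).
Character table of Z/9Z (irreps indexed chi_0,...,chi_8 with chi_k(m) = zeta_9^(k*m), zeta_9 = exp(2*pi*i/9)):
  irrep \ class  {0} (size 1)  {1} (size 1)    {2} (size 1)    {3} (size 1)    {4} (size 1)    {5} (size 1)    {6} (size 1)    {7} (size 1)    {8} (size 1)  
  chi_0          1             1               1               1               1               1               1               1               1             
  chi_1          1             exp(2*I*pi/9)   exp(4*I*pi/9)   exp(2*I*pi/3)   exp(8*I*pi/9)   exp(-8*I*pi/9)  exp(-2*I*pi/3)  exp(-4*I*pi/9)  exp(-2*I*pi/9)
  chi_2          1             exp(4*I*pi/9)   exp(8*I*pi/9)   exp(-2*I*pi/3)  exp(-2*I*pi/9)  exp(2*I*pi/9)   exp(2*I*pi/3)   exp(-8*I*pi/9)  exp(-4*I*pi/9)
  chi_3          1             exp(2*I*pi/3)   exp(-2*I*pi/3)  1               exp(2*I*pi/3)   exp(-2*I*pi/3)  1               exp(2*I*pi/3)   exp(-2*I*pi/3)
  chi_4          1             exp(8*I*pi/9)   exp(-2*I*pi/9)  exp(2*I*pi/3)   exp(-4*I*pi/9)  exp(4*I*pi/9)   exp(-2*I*pi/3)  exp(2*I*pi/9)   exp(-8*I*pi/9)
  chi_5          1             exp(-8*I*pi/9)  exp(2*I*pi/9)   exp(-2*I*pi/3)  exp(4*I*pi/9)   exp(-4*I*pi/9)  exp(2*I*pi/3)   exp(-2*I*pi/9)  exp(8*I*pi/9) 
  chi_6          1             exp(-2*I*pi/3)  exp(2*I*pi/3)   1               exp(-2*I*pi/3)  exp(2*I*pi/3)   1               exp(-2*I*pi/3)  exp(2*I*pi/3) 
  chi_7          1             exp(-4*I*pi/9)  exp(-8*I*pi/9)  exp(2*I*pi/3)   exp(2*I*pi/9)   exp(-2*I*pi/9)  exp(-2*I*pi/3)  exp(8*I*pi/9)   exp(4*I*pi/9) 
  chi_8          1             exp(-2*I*pi/9)  exp(-4*I*pi/9)  exp(-2*I*pi/3)  exp(-8*I*pi/9)  exp(8*I*pi/9)   exp(2*I*pi/3)   exp(4*I*pi/9)   exp(2*I*pi/9) 

Spot check: chi_3(7) = zeta_9^(3*7) = zeta_9^21 = exp(2*I*pi/3).

Z/9Z is abelian, so all 9 irreducible complex representations are 1-dimensional. They are given by chi_k(m) = zeta_9^(k*m) for k = 0,...,8. Row orthogonality: sum_m chi_k(m) conj(chi_l(m)) = 9 * [k = l].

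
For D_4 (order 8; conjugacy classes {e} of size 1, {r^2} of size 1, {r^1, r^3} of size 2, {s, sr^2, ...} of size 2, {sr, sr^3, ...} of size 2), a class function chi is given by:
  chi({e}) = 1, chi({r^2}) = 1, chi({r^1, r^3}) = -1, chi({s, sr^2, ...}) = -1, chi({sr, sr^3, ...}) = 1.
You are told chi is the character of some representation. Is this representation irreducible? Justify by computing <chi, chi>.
Irreducible: <chi, chi> = 1.

Justification: <chi, chi> = (1/|G|) sum_C |C| * |chi(C)|^2 = (1/8)[1*|1|^2 + 1*|1|^2 + 2*|-1|^2 + 2*|-1|^2 + 2*|1|^2]
  = (1/8)[(1) + (1) + (2) + (2) + (2)] = 8/8 = 1.
A character is irreducible iff <chi, chi> = 1, so this representation is irreducible.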